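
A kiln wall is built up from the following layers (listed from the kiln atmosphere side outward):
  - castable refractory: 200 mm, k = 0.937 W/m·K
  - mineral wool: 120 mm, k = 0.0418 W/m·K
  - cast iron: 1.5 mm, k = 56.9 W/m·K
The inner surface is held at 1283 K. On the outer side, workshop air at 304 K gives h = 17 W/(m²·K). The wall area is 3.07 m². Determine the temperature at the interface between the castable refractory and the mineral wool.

Using the resistance-network approach (series):
R_castable refractory = L/(kA) = 0.2/(0.937×3.07) = 0.06953 K/W
R_mineral wool = L/(kA) = 0.12/(0.0418×3.07) = 0.9351 K/W
R_cast iron = L/(kA) = 0.0015/(56.9×3.07) = 8.587×10^-6 K/W
R_outer film = 1/(h_o·A) = 1/(17×3.07) = 0.01916 K/W
R_total = 1.024 K/W;  Q = ΔT/R_total = 979/1.024 = 956.2 W
T_interface = T_inner − Q·ΣR(inner→interface) = 1283 − 956×0.06953

T ≈ 1220 K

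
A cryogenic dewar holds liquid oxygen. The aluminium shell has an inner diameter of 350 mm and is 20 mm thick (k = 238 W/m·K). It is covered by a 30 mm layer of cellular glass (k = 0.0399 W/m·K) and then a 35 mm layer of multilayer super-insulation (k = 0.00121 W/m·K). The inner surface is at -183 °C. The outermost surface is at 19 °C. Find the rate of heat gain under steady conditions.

Q ≈ 4.96 W

Radial (spherical) resistances in series:
R_aluminium shell = (1/0.175 − 1/0.195)/(4π×238) = 1.96×10^-4 K/W
R_cellular glass = (1/0.195 − 1/0.225)/(4π×0.0399) = 1.364 K/W
R_multilayer super-insulation = (1/0.225 − 1/0.26)/(4π×0.00121) = 39.35 K/W
R_total = 40.71 K/W
Q = ΔT/R_total = 202/40.71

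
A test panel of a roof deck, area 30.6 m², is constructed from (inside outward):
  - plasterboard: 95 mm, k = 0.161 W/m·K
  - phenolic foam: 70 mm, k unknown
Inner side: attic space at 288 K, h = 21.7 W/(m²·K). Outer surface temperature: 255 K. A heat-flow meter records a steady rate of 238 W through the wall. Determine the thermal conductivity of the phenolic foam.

k ≈ 0.0194 W/(m·K)

Model the wall as resistances in series:
R_inner film = 1/(h_i·A) = 1/(21.7×30.6) = 0.001506 K/W
R_plasterboard = L/(kA) = 0.095/(0.161×30.6) = 0.01928 K/W
Sum of known resistances R_other = 0.02079 K/W
Total R = ΔT/Q = 33/238 = 0.1387 K/W
R_phenolic foam = R_total − R_other = 0.1179 K/W
k = L/(R·A) = 0.07/(0.1179×30.6)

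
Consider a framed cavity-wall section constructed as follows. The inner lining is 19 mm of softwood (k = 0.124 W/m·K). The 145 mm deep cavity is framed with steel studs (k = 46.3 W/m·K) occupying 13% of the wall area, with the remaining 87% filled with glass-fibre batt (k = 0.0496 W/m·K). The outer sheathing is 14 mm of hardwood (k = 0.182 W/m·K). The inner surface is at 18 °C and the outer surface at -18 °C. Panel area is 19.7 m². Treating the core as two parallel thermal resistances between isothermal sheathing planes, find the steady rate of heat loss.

Q ≈ 2790 W

Sheathing layers in series; stud and cavity paths in parallel between them.
R_inner = 0.019/(0.124×19.7) = 0.007778 K/W
R_stud  = 0.145/(46.3×0.13×19.7) = 0.001223 K/W
R_cav   = 0.145/(0.0496×0.87×19.7) = 0.1706 K/W
1/R_core = 1/R_stud + 1/R_cav → R_core = 0.001214 K/W
R_outer = 0.014/(0.182×19.7) = 0.003905 K/W
R_total = 0.0129 K/W
Q = ΔT/R_total = 36/0.0129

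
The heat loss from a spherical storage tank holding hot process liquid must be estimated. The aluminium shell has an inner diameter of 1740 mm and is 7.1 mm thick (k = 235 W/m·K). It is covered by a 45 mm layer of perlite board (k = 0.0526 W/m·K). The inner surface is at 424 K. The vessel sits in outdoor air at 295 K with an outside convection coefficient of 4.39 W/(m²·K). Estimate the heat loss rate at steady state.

Q ≈ 1220 W

For a spherical shell R = (1/r₁ − 1/r₂)/(4πk); film R = 1/(h·4πr²). In series:
R_aluminium shell = (1/0.87 − 1/0.8771)/(4π×235) = 3.151×10^-6 K/W
R_perlite board = (1/0.8771 − 1/0.9221)/(4π×0.0526) = 0.08418 K/W
R_outer film = 1/(h·4πr_o²) = 1/(4.39×4π×0.9221²) = 0.02132 K/W
R_total = 0.1055 K/W
Q = ΔT/R_total = 129/0.1055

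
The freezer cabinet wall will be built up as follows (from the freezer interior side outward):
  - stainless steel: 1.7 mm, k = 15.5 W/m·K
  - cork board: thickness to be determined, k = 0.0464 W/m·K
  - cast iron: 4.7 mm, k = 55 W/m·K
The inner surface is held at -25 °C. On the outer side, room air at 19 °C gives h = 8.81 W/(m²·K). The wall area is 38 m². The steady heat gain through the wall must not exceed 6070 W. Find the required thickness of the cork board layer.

L ≈ 7.51 mm

Thermal resistances in series:
R_stainless steel = L/(kA) = 0.0017/(15.5×38) = 2.886×10^-6 K/W
R_cast iron = L/(kA) = 0.0047/(55×38) = 2.249×10^-6 K/W
R_outer film = 1/(h_o·A) = 1/(8.81×38) = 0.002987 K/W
Sum of the known resistances R_other = 0.002992 K/W
Required total resistance R_tot = ΔT/Q_allow = 44/6070 = 0.007249 K/W
R_cork board = R_tot − R_other = 0.004257 K/W
L = R·k·A = 0.004257×0.0464×38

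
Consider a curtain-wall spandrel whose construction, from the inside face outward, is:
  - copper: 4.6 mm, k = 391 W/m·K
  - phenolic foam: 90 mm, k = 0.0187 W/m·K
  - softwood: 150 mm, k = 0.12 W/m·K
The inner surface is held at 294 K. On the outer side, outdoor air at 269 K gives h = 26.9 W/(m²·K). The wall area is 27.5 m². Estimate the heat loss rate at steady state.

Using the resistance-network approach (series):
R_copper = L/(kA) = 0.0046/(391×27.5) = 4.278×10^-7 K/W
R_phenolic foam = L/(kA) = 0.09/(0.0187×27.5) = 0.175 K/W
R_softwood = L/(kA) = 0.15/(0.12×27.5) = 0.04545 K/W
R_outer film = 1/(h_o·A) = 1/(26.9×27.5) = 0.001352 K/W
R_total = 0.2218 K/W
Q = ΔT / R_total = 25 / 0.2218

Q ≈ 113 W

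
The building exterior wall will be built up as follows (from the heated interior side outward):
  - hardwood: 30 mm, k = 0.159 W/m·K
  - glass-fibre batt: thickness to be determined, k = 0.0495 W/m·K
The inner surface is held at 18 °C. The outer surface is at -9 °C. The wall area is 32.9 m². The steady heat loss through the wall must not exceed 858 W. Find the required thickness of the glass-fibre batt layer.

Treating each layer as a thermal resistance in series:
R_hardwood = L/(kA) = 0.03/(0.159×32.9) = 0.005735 K/W
Sum of the known resistances R_other = 0.005735 K/W
Required total resistance R_tot = ΔT/Q_allow = 27/858 = 0.03147 K/W
R_glass-fibre batt = R_tot − R_other = 0.02573 K/W
L = R·k·A = 0.02573×0.0495×32.9

L ≈ 41.9 mm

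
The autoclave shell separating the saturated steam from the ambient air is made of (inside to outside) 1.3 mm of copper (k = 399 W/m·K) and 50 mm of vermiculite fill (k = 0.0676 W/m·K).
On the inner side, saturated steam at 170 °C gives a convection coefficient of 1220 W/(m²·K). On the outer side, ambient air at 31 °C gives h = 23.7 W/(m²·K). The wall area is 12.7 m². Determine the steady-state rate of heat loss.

Using the resistance-network approach (series):
R_inner film = 1/(h_i·A) = 1/(1220×12.7) = 6.454×10^-5 K/W
R_copper = L/(kA) = 0.0013/(399×12.7) = 2.565×10^-7 K/W
R_vermiculite fill = L/(kA) = 0.05/(0.0676×12.7) = 0.05824 K/W
R_outer film = 1/(h_o·A) = 1/(23.7×12.7) = 0.003322 K/W
R_total = 0.06163 K/W
Q = ΔT / R_total = 139 / 0.06163

Q ≈ 2260 W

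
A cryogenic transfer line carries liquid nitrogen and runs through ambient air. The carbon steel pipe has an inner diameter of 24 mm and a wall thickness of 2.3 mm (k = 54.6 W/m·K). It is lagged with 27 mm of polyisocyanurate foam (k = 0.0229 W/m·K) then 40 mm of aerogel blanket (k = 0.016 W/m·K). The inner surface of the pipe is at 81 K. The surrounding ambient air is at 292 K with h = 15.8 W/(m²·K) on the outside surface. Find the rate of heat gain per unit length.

Per-layer cylindrical resistances, series-summed:
R_carbon steel pipe wall = ln(14.3/12)/(2π×54.6×1) = 5.111×10^-4 K/W
R_polyisocyanurate foam = ln(41.3/14.3)/(2π×0.0229×1) = 7.371 K/W
R_aerogel blanket = ln(81.3/41.3)/(2π×0.016×1) = 6.737 K/W
R_outer film = 1/(h_o·2πr_oL) = 1/(15.8×2π×0.0813×1) = 0.1239 K/W
R_total = 14.23 K/W
Q = ΔT/R_total = 211/14.23

q′ ≈ 14.8 W/m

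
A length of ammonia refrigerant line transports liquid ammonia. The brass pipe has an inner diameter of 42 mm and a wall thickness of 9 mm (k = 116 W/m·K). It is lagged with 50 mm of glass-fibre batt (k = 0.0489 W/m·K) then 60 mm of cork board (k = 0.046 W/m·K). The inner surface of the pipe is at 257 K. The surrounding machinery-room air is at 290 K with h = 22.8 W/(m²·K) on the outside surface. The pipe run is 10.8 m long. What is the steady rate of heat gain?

Q ≈ 68.8 W

Radial resistances (cylindrical: R_cond = ln(r_o/r_i)/(2πkL), R_conv = 1/(h·2πrL)):
R_brass pipe wall = ln(30/21)/(2π×116×10.8) = 4.531×10^-5 K/W
R_glass-fibre batt = ln(80/30)/(2π×0.0489×10.8) = 0.2956 K/W
R_cork board = ln(140/80)/(2π×0.046×10.8) = 0.1793 K/W
R_outer film = 1/(h_o·2πr_oL) = 1/(22.8×2π×0.14×10.8) = 0.004617 K/W
R_total = 0.4795 K/W
Q = ΔT/R_total = 33/0.4795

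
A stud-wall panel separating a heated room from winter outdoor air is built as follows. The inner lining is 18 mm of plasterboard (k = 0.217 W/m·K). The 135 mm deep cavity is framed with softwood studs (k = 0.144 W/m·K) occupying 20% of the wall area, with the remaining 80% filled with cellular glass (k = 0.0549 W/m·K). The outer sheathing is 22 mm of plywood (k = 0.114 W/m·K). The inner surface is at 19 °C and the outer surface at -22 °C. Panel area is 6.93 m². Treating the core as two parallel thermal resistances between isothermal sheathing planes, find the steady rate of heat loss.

Q ≈ 133 W

Sheathing layers in series; stud and cavity paths in parallel between them.
R_inner = 0.018/(0.217×6.93) = 0.01197 K/W
R_stud  = 0.135/(0.144×0.2×6.93) = 0.6764 K/W
R_cav   = 0.135/(0.0549×0.8×6.93) = 0.4435 K/W
1/R_core = 1/R_stud + 1/R_cav → R_core = 0.2679 K/W
R_outer = 0.022/(0.114×6.93) = 0.02785 K/W
R_total = 0.3077 K/W
Q = ΔT/R_total = 41/0.3077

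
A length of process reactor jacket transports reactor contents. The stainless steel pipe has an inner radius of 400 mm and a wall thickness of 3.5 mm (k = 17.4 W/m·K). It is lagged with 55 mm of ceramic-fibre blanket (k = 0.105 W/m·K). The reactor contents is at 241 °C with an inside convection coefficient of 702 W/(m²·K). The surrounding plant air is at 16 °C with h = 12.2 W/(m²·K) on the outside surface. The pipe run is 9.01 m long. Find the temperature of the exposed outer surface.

T ≈ 44.7 °C

Treating each annulus and film as a series resistance:
R_inner film = 1/(h_i·2πr₁L) = 1/(702×2π×0.4×9.01) = 6.291×10^-5 K/W
R_stainless steel pipe wall = ln(403.5/400)/(2π×17.4×9.01) = 8.844×10^-6 K/W
R_ceramic-fibre blanket = ln(458.5/403.5)/(2π×0.105×9.01) = 0.0215 K/W
R_outer film = 1/(h_o·2πr_oL) = 1/(12.2×2π×0.4585×9.01) = 0.003158 K/W
R_total = 0.02473 K/W
Q = ΔT/R_total = 225/0.02473
Q = 9100 W
T_interface = T_inner − Q·ΣR(inner→interface) = 241 − 9100×0.02157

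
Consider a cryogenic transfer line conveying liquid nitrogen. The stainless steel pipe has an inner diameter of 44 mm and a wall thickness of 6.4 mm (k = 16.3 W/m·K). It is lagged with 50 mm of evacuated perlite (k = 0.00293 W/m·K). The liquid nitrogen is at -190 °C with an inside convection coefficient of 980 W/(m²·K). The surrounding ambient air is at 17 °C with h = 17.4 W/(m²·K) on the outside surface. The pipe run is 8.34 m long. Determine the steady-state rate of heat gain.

Radial resistances (cylindrical: R_cond = ln(r_o/r_i)/(2πkL), R_conv = 1/(h·2πrL)):
R_inner film = 1/(h_i·2πr₁L) = 1/(980×2π×0.022×8.34) = 8.851×10^-4 K/W
R_stainless steel pipe wall = ln(28.4/22)/(2π×16.3×8.34) = 2.989×10^-4 K/W
R_evacuated perlite = ln(78.4/28.4)/(2π×0.00293×8.34) = 6.614 K/W
R_outer film = 1/(h_o·2πr_oL) = 1/(17.4×2π×0.0784×8.34) = 0.01399 K/W
R_total = 6.629 K/W
Q = ΔT/R_total = 207/6.629

Q ≈ 31.2 W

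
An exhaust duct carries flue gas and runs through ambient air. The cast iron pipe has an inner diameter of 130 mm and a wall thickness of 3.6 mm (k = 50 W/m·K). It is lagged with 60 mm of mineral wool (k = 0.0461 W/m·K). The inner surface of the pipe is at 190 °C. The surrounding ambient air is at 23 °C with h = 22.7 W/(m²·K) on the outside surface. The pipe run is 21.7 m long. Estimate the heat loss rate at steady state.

Treating each annulus and film as a series resistance:
R_cast iron pipe wall = ln(68.6/65)/(2π×50×21.7) = 7.907×10^-6 K/W
R_mineral wool = ln(128.6/68.6)/(2π×0.0461×21.7) = 0.09998 K/W
R_outer film = 1/(h_o·2πr_oL) = 1/(22.7×2π×0.1286×21.7) = 0.002512 K/W
R_total = 0.1025 K/W
Q = ΔT/R_total = 167/0.1025

Q ≈ 1630 W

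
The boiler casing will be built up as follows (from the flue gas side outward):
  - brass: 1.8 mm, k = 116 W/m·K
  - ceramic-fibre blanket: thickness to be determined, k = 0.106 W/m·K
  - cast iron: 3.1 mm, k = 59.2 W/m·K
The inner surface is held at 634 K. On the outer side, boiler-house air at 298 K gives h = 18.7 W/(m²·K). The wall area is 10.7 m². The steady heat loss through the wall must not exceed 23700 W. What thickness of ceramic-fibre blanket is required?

Series thermal resistances:
R_brass = L/(kA) = 0.0018/(116×10.7) = 1.45×10^-6 K/W
R_cast iron = L/(kA) = 0.0031/(59.2×10.7) = 4.894×10^-6 K/W
R_outer film = 1/(h_o·A) = 1/(18.7×10.7) = 0.004998 K/W
Sum of the known resistances R_other = 0.005004 K/W
Required total resistance R_tot = ΔT/Q_allow = 336/23700 = 0.01418 K/W
R_ceramic-fibre blanket = R_tot − R_other = 0.009173 K/W
L = R·k·A = 0.009173×0.106×10.7

L ≈ 10.4 mm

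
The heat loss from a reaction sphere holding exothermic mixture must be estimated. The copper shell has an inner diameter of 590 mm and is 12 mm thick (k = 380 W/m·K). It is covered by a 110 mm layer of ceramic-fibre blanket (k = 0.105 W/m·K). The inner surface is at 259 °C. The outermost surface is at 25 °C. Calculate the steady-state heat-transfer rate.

Q ≈ 359 W

Spherical conduction: R = (1/r_in − 1/r_out)/(4πk) per layer; series-sum.
R_copper shell = (1/0.295 − 1/0.307)/(4π×380) = 2.775×10^-5 K/W
R_ceramic-fibre blanket = (1/0.307 − 1/0.417)/(4π×0.105) = 0.6512 K/W
R_total = 0.6512 K/W
Q = ΔT/R_total = 234/0.6512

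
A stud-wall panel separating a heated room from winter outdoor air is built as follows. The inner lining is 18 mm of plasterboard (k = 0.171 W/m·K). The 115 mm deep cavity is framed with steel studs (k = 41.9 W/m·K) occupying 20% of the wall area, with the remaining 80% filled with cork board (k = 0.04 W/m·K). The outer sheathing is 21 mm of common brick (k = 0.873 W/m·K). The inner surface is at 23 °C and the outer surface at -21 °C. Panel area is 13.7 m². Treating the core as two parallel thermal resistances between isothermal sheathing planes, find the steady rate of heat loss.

Sheathing layers in series; stud and cavity paths in parallel between them.
R_inner = 0.018/(0.171×13.7) = 0.007683 K/W
R_stud  = 0.115/(41.9×0.2×13.7) = 0.001002 K/W
R_cav   = 0.115/(0.04×0.8×13.7) = 0.2623 K/W
1/R_core = 1/R_stud + 1/R_cav → R_core = 9.979×10^-4 K/W
R_outer = 0.021/(0.873×13.7) = 0.001756 K/W
R_total = 0.01044 K/W
Q = ΔT/R_total = 44/0.01044

Q ≈ 4220 W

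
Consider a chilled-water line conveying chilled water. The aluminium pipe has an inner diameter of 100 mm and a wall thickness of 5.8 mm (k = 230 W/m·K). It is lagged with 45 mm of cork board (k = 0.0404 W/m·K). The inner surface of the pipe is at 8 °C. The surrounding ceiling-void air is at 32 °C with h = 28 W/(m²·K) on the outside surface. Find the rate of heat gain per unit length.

q′ ≈ 10.1 W/m

Radial resistances (cylindrical: R_cond = ln(r_o/r_i)/(2πkL), R_conv = 1/(h·2πrL)):
R_aluminium pipe wall = ln(55.8/50)/(2π×230×1) = 7.595×10^-5 K/W
R_cork board = ln(100.8/55.8)/(2π×0.0404×1) = 2.33 K/W
R_outer film = 1/(h_o·2πr_oL) = 1/(28×2π×0.1008×1) = 0.05639 K/W
R_total = 2.386 K/W
Q = ΔT/R_total = 24/2.386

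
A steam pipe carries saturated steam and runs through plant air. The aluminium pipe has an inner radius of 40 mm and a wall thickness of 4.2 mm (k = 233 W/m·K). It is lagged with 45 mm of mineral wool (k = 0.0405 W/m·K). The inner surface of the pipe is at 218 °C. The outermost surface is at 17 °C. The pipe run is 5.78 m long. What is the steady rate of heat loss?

Q ≈ 421 W

Per-layer cylindrical resistances, series-summed:
R_aluminium pipe wall = ln(44.2/40)/(2π×233×5.78) = 1.18×10^-5 K/W
R_mineral wool = ln(89.2/44.2)/(2π×0.0405×5.78) = 0.4774 K/W
R_total = 0.4774 K/W
Q = ΔT/R_total = 201/0.4774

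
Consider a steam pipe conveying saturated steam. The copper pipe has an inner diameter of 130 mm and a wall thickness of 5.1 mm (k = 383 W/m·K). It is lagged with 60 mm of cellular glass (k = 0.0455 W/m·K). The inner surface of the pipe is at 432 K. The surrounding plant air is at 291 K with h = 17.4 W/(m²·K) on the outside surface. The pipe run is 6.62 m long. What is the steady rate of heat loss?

Radial resistances (cylindrical: R_cond = ln(r_o/r_i)/(2πkL), R_conv = 1/(h·2πrL)):
R_copper pipe wall = ln(70.1/65)/(2π×383×6.62) = 4.741×10^-6 K/W
R_cellular glass = ln(130.1/70.1)/(2π×0.0455×6.62) = 0.3267 K/W
R_outer film = 1/(h_o·2πr_oL) = 1/(17.4×2π×0.1301×6.62) = 0.01062 K/W
R_total = 0.3374 K/W
Q = ΔT/R_total = 141/0.3374

Q ≈ 418 W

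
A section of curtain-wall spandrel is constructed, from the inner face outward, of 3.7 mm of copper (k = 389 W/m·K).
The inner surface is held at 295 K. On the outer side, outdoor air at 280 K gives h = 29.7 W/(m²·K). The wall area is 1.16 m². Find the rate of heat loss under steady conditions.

Q ≈ 517 W

Using the resistance-network approach (series):
R_copper = L/(kA) = 0.0037/(389×1.16) = 8.2×10^-6 K/W
R_outer film = 1/(h_o·A) = 1/(29.7×1.16) = 0.02903 K/W
R_total = 0.02903 K/W
Q = ΔT / R_total = 15 / 0.02903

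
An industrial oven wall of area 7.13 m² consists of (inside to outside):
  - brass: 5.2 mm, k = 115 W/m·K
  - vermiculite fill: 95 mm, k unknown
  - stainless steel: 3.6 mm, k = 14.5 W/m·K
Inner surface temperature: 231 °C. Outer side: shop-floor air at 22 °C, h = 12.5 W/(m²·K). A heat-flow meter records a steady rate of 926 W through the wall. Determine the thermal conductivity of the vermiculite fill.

Series thermal resistances:
R_brass = L/(kA) = 0.0052/(115×7.13) = 6.342×10^-6 K/W
R_stainless steel = L/(kA) = 0.0036/(14.5×7.13) = 3.482×10^-5 K/W
R_outer film = 1/(h_o·A) = 1/(12.5×7.13) = 0.01122 K/W
Sum of known resistances R_other = 0.01126 K/W
Total R = ΔT/Q = 209/926 = 0.2257 K/W
R_vermiculite fill = R_total − R_other = 0.2144 K/W
k = L/(R·A) = 0.095/(0.2144×7.13)

k ≈ 0.0621 W/(m·K)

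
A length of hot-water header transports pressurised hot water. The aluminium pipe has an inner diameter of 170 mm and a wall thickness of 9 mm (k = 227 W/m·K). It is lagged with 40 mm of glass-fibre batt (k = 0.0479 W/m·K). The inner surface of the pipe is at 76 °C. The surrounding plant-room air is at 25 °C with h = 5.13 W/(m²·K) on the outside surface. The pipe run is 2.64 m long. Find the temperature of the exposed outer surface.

Per-layer cylindrical resistances, series-summed:
R_aluminium pipe wall = ln(94/85)/(2π×227×2.64) = 2.673×10^-5 K/W
R_glass-fibre batt = ln(134/94)/(2π×0.0479×2.64) = 0.4462 K/W
R_outer film = 1/(h_o·2πr_oL) = 1/(5.13×2π×0.134×2.64) = 0.0877 K/W
R_total = 0.5339 K/W
Q = ΔT/R_total = 51/0.5339
Q = 95.5 W
T_interface = T_inner − Q·ΣR(inner→interface) = 76 − 95.5×0.4462

T ≈ 33.4 °C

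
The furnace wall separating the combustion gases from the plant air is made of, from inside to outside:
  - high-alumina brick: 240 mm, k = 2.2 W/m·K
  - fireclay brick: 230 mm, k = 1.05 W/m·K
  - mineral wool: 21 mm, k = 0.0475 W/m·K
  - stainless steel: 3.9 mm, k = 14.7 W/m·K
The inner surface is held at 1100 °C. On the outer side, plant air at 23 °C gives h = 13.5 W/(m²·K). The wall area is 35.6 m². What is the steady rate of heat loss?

Q ≈ 45400 W

Thermal resistances in series:
R_high-alumina brick = L/(kA) = 0.24/(2.2×35.6) = 0.003064 K/W
R_fireclay brick = L/(kA) = 0.23/(1.05×35.6) = 0.006153 K/W
R_mineral wool = L/(kA) = 0.021/(0.0475×35.6) = 0.01242 K/W
R_stainless steel = L/(kA) = 0.0039/(14.7×35.6) = 7.452×10^-6 K/W
R_outer film = 1/(h_o·A) = 1/(13.5×35.6) = 0.002081 K/W
R_total = 0.02372 K/W
Q = ΔT / R_total = 1077 / 0.02372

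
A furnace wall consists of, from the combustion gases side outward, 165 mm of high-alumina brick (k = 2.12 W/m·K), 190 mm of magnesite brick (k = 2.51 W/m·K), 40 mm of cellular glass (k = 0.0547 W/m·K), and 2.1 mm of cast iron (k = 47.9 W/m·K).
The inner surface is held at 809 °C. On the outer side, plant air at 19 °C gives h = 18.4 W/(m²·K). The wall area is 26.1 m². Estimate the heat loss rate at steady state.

Q ≈ 22000 W

Thermal resistances in series:
R_high-alumina brick = L/(kA) = 0.165/(2.12×26.1) = 0.002982 K/W
R_magnesite brick = L/(kA) = 0.19/(2.51×26.1) = 0.0029 K/W
R_cellular glass = L/(kA) = 0.04/(0.0547×26.1) = 0.02802 K/W
R_cast iron = L/(kA) = 0.0021/(47.9×26.1) = 1.68×10^-6 K/W
R_outer film = 1/(h_o·A) = 1/(18.4×26.1) = 0.002082 K/W
R_total = 0.03598 K/W
Q = ΔT / R_total = 790 / 0.03598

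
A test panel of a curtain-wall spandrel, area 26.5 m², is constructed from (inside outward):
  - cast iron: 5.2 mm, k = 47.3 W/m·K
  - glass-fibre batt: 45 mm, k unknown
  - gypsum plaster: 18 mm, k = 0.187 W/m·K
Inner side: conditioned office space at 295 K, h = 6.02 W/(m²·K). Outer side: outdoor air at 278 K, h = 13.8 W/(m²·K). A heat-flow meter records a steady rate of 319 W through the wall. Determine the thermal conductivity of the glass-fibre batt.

k ≈ 0.0418 W/(m·K)

Model the wall as resistances in series:
R_inner film = 1/(h_i·A) = 1/(6.02×26.5) = 0.006268 K/W
R_cast iron = L/(kA) = 0.0052/(47.3×26.5) = 4.149×10^-6 K/W
R_gypsum plaster = L/(kA) = 0.018/(0.187×26.5) = 0.003632 K/W
R_outer film = 1/(h_o·A) = 1/(13.8×26.5) = 0.002734 K/W
Sum of known resistances R_other = 0.01264 K/W
Total R = ΔT/Q = 17/319 = 0.05329 K/W
R_glass-fibre batt = R_total − R_other = 0.04065 K/W
k = L/(R·A) = 0.045/(0.04065×26.5)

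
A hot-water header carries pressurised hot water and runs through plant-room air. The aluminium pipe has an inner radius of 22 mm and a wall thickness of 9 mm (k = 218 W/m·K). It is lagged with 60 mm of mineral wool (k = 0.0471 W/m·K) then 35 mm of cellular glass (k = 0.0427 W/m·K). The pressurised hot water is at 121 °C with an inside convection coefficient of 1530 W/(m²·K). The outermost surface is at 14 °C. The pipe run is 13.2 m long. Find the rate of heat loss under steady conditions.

Cylindrical conduction, so R = ln(r₂/r₁)/(2πkL) per layer, in series:
R_inner film = 1/(h_i·2πr₁L) = 1/(1530×2π×0.022×13.2) = 3.582×10^-4 K/W
R_aluminium pipe wall = ln(31/22)/(2π×218×13.2) = 1.897×10^-5 K/W
R_mineral wool = ln(91/31)/(2π×0.0471×13.2) = 0.2757 K/W
R_cellular glass = ln(126/91)/(2π×0.0427×13.2) = 0.09189 K/W
R_total = 0.3679 K/W
Q = ΔT/R_total = 107/0.3679

Q ≈ 291 W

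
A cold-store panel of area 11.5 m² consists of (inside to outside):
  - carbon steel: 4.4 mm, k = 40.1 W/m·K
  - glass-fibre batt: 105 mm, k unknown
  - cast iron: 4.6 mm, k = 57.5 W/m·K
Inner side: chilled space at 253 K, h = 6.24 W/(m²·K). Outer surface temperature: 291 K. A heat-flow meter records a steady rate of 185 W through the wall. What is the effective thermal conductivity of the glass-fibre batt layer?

Using the resistance-network approach (series):
R_inner film = 1/(h_i·A) = 1/(6.24×11.5) = 0.01394 K/W
R_carbon steel = L/(kA) = 0.0044/(40.1×11.5) = 9.541×10^-6 K/W
R_cast iron = L/(kA) = 0.0046/(57.5×11.5) = 6.957×10^-6 K/W
Sum of known resistances R_other = 0.01395 K/W
Total R = ΔT/Q = 38/185 = 0.2054 K/W
R_glass-fibre batt = R_total − R_other = 0.1915 K/W
k = L/(R·A) = 0.105/(0.1915×11.5)

k ≈ 0.0477 W/(m·K)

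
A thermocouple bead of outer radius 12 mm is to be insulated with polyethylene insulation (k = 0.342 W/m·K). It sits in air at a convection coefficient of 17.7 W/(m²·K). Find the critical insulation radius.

r_cr ≈ 38.6 mm

For a sphere r_cr = 2k/h = 2×0.342/17.7
r_cr = 38.6 mm; since the bare radius (12 mm) is below r_cr, adding a thin layer of insulation will *increase* heat loss.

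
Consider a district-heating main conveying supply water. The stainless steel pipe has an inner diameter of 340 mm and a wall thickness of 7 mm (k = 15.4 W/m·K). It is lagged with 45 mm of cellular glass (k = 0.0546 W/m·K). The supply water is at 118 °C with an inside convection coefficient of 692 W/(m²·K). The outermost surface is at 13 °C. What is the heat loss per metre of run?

q′ ≈ 159 W/m

Radial resistances (cylindrical: R_cond = ln(r_o/r_i)/(2πkL), R_conv = 1/(h·2πrL)):
R_inner film = 1/(h_i·2πr₁L) = 1/(692×2π×0.17×1) = 0.001353 K/W
R_stainless steel pipe wall = ln(177/170)/(2π×15.4×1) = 4.17×10^-4 K/W
R_cellular glass = ln(222/177)/(2π×0.0546×1) = 0.6603 K/W
R_total = 0.6621 K/W
Q = ΔT/R_total = 105/0.6621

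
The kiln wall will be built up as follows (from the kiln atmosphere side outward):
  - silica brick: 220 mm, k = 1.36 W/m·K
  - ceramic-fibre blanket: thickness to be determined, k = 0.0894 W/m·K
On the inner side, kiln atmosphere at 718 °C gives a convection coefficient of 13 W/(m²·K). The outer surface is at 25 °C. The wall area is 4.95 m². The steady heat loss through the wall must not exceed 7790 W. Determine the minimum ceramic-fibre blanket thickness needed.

Thermal resistances in series:
R_inner film = 1/(h_i·A) = 1/(13×4.95) = 0.01554 K/W
R_silica brick = L/(kA) = 0.22/(1.36×4.95) = 0.03268 K/W
Sum of the known resistances R_other = 0.04822 K/W
Required total resistance R_tot = ΔT/Q_allow = 693/7790 = 0.08896 K/W
R_ceramic-fibre blanket = R_tot − R_other = 0.04074 K/W
L = R·k·A = 0.04074×0.0894×4.95

L ≈ 18 mm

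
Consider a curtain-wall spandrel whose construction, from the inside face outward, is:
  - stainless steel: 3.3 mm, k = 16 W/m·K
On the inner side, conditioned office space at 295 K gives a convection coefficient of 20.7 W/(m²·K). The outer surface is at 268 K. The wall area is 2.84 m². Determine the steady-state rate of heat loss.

Series thermal resistances:
R_inner film = 1/(h_i·A) = 1/(20.7×2.84) = 0.01701 K/W
R_stainless steel = L/(kA) = 0.0033/(16×2.84) = 7.262×10^-5 K/W
R_total = 0.01708 K/W
Q = ΔT / R_total = 27 / 0.01708

Q ≈ 1580 W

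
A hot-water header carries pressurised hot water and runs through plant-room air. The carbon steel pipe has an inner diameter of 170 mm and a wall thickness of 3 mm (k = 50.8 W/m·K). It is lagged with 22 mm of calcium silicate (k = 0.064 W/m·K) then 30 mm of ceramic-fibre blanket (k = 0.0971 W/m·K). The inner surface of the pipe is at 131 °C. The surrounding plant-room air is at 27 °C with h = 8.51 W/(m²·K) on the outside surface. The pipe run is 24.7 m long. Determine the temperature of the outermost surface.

Radial resistances (cylindrical: R_cond = ln(r_o/r_i)/(2πkL), R_conv = 1/(h·2πrL)):
R_carbon steel pipe wall = ln(88/85)/(2π×50.8×24.7) = 4.4×10^-6 K/W
R_calcium silicate = ln(110/88)/(2π×0.064×24.7) = 0.02247 K/W
R_ceramic-fibre blanket = ln(140/110)/(2π×0.0971×24.7) = 0.016 K/W
R_outer film = 1/(h_o·2πr_oL) = 1/(8.51×2π×0.14×24.7) = 0.005408 K/W
R_total = 0.04388 K/W
Q = ΔT/R_total = 104/0.04388
Q = 2370 W
T_interface = T_inner − Q·ΣR(inner→interface) = 131 − 2370×0.03847

T ≈ 39.8 °C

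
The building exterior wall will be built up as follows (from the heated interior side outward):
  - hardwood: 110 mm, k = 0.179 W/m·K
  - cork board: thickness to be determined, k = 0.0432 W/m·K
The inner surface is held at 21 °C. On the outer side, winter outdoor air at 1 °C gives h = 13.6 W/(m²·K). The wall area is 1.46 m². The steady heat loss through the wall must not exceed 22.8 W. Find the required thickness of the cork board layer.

L ≈ 25.6 mm

Using the resistance-network approach (series):
R_hardwood = L/(kA) = 0.11/(0.179×1.46) = 0.4209 K/W
R_outer film = 1/(h_o·A) = 1/(13.6×1.46) = 0.05036 K/W
Sum of the known resistances R_other = 0.4713 K/W
Required total resistance R_tot = ΔT/Q_allow = 20/22.8 = 0.8772 K/W
R_cork board = R_tot − R_other = 0.4059 K/W
L = R·k·A = 0.4059×0.0432×1.46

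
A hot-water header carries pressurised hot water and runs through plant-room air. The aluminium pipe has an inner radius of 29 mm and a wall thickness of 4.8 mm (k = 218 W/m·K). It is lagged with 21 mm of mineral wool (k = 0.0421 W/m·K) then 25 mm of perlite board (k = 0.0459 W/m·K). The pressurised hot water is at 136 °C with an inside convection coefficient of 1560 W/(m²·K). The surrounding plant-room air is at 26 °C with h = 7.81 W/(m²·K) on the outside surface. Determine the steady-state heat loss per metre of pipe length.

q′ ≈ 32.5 W/m

Treating each annulus and film as a series resistance:
R_inner film = 1/(h_i·2πr₁L) = 1/(1560×2π×0.029×1) = 0.003518 K/W
R_aluminium pipe wall = ln(33.8/29)/(2π×218×1) = 1.118×10^-4 K/W
R_mineral wool = ln(54.8/33.8)/(2π×0.0421×1) = 1.827 K/W
R_perlite board = ln(79.8/54.8)/(2π×0.0459×1) = 1.303 K/W
R_outer film = 1/(h_o·2πr_oL) = 1/(7.81×2π×0.0798×1) = 0.2554 K/W
R_total = 3.389 K/W
Q = ΔT/R_total = 110/3.389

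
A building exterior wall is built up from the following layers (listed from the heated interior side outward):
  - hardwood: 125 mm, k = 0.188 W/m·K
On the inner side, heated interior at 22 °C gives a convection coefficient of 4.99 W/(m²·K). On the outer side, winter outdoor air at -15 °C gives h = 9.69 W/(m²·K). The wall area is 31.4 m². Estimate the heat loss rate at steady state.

Series thermal resistances:
R_inner film = 1/(h_i·A) = 1/(4.99×31.4) = 0.006382 K/W
R_hardwood = L/(kA) = 0.125/(0.188×31.4) = 0.02117 K/W
R_outer film = 1/(h_o·A) = 1/(9.69×31.4) = 0.003287 K/W
R_total = 0.03084 K/W
Q = ΔT / R_total = 37 / 0.03084

Q ≈ 1200 W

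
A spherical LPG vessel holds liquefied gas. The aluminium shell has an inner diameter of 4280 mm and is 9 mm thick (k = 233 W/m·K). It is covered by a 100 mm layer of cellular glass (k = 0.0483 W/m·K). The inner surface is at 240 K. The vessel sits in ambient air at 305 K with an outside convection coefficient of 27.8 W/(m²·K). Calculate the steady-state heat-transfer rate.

Each spherical layer contributes R = (1/r_i − 1/r_o)/(4πk):
R_aluminium shell = (1/2.14 − 1/2.149)/(4π×233) = 6.684×10^-7 K/W
R_cellular glass = (1/2.149 − 1/2.249)/(4π×0.0483) = 0.03409 K/W
R_outer film = 1/(h·4πr_o²) = 1/(27.8×4π×2.249²) = 5.659×10^-4 K/W
R_total = 0.03466 K/W
Q = ΔT/R_total = 65/0.03466

Q ≈ 1880 W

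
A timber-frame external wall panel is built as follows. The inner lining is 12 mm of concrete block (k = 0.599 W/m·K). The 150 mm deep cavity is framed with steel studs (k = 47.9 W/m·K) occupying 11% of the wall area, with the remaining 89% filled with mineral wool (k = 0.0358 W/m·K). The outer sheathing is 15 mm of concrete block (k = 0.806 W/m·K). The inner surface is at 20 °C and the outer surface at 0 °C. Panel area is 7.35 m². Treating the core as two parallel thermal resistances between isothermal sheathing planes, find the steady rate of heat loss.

Sheathing layers in series; stud and cavity paths in parallel between them.
R_inner = 0.012/(0.599×7.35) = 0.002726 K/W
R_stud  = 0.15/(47.9×0.11×7.35) = 0.003873 K/W
R_cav   = 0.15/(0.0358×0.89×7.35) = 0.6405 K/W
1/R_core = 1/R_stud + 1/R_cav → R_core = 0.00385 K/W
R_outer = 0.015/(0.806×7.35) = 0.002532 K/W
R_total = 0.009108 K/W
Q = ΔT/R_total = 20/0.009108

Q ≈ 2200 W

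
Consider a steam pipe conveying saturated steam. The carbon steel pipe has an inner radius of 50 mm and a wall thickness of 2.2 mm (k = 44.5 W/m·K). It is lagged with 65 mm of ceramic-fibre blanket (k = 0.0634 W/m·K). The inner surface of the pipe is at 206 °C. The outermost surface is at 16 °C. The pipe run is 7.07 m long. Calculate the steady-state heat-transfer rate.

Cylindrical conduction, so R = ln(r₂/r₁)/(2πkL) per layer, in series:
R_carbon steel pipe wall = ln(52.2/50)/(2π×44.5×7.07) = 2.178×10^-5 K/W
R_ceramic-fibre blanket = ln(117.2/52.2)/(2π×0.0634×7.07) = 0.2872 K/W
R_total = 0.2872 K/W
Q = ΔT/R_total = 190/0.2872

Q ≈ 662 W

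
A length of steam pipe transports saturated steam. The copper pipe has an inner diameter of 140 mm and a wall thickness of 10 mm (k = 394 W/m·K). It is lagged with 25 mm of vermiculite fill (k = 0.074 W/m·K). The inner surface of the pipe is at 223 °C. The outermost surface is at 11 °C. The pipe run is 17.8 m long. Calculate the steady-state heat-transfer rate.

Q ≈ 6450 W

For a radial system each layer contributes R = ln(r_out/r_in)/(2πkL); films add R = 1/(hA).
R_copper pipe wall = ln(80/70)/(2π×394×17.8) = 3.03×10^-6 K/W
R_vermiculite fill = ln(105/80)/(2π×0.074×17.8) = 0.03286 K/W
R_total = 0.03286 K/W
Q = ΔT/R_total = 212/0.03286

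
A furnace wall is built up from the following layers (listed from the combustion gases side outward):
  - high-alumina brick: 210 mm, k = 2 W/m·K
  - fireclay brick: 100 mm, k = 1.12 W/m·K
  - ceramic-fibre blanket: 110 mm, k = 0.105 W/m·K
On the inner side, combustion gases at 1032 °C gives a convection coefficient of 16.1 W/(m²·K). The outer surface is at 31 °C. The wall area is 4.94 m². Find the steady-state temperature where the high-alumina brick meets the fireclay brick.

T ≈ 904 °C

Treating each layer as a thermal resistance in series:
R_inner film = 1/(h_i·A) = 1/(16.1×4.94) = 0.01257 K/W
R_high-alumina brick = L/(kA) = 0.21/(2×4.94) = 0.02126 K/W
R_fireclay brick = L/(kA) = 0.1/(1.12×4.94) = 0.01807 K/W
R_ceramic-fibre blanket = L/(kA) = 0.11/(0.105×4.94) = 0.2121 K/W
R_total = 0.264 K/W;  Q = ΔT/R_total = 1001/0.264 = 3792 W
T_interface = T_inner − Q·ΣR(inner→interface) = 1032 − 3790×0.03383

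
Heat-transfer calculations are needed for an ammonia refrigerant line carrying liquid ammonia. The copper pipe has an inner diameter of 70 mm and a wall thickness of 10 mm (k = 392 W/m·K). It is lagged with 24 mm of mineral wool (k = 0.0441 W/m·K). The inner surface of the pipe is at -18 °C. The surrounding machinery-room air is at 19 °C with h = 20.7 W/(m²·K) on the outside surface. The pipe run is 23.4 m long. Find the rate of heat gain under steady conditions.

Cylindrical conduction, so R = ln(r₂/r₁)/(2πkL) per layer, in series:
R_copper pipe wall = ln(45/35)/(2π×392×23.4) = 4.36×10^-6 K/W
R_mineral wool = ln(69/45)/(2π×0.0441×23.4) = 0.06592 K/W
R_outer film = 1/(h_o·2πr_oL) = 1/(20.7×2π×0.069×23.4) = 0.004762 K/W
R_total = 0.07069 K/W
Q = ΔT/R_total = 37/0.07069

Q ≈ 523 W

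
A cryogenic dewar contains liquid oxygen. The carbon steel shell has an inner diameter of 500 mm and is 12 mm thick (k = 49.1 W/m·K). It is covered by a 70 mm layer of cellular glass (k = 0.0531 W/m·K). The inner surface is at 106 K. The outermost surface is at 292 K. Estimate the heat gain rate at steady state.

Q ≈ 154 W

Radial (spherical) resistances in series:
R_carbon steel shell = (1/0.25 − 1/0.262)/(4π×49.1) = 2.969×10^-4 K/W
R_cellular glass = (1/0.262 − 1/0.332)/(4π×0.0531) = 1.206 K/W
R_total = 1.206 K/W
Q = ΔT/R_total = 186/1.206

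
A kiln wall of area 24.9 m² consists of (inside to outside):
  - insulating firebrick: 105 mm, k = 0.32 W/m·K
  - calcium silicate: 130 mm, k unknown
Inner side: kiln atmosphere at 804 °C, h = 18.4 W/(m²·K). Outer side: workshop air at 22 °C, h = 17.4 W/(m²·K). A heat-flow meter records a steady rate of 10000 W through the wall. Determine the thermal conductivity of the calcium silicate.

Model the wall as resistances in series:
R_inner film = 1/(h_i·A) = 1/(18.4×24.9) = 0.002183 K/W
R_insulating firebrick = L/(kA) = 0.105/(0.32×24.9) = 0.01318 K/W
R_outer film = 1/(h_o·A) = 1/(17.4×24.9) = 0.002308 K/W
Sum of known resistances R_other = 0.01767 K/W
Total R = ΔT/Q = 782/10000 = 0.0782 K/W
R_calcium silicate = R_total − R_other = 0.06053 K/W
k = L/(R·A) = 0.13/(0.06053×24.9)

k ≈ 0.0863 W/(m·K)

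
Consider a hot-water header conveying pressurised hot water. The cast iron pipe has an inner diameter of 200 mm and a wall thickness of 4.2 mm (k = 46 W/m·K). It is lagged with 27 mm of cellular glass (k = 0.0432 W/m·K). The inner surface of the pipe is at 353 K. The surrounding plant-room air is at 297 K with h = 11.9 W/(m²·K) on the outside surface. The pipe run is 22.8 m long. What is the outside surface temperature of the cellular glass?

T ≈ 303 K

Treating each annulus and film as a series resistance:
R_cast iron pipe wall = ln(104.2/100)/(2π×46×22.8) = 6.243×10^-6 K/W
R_cellular glass = ln(131.2/104.2)/(2π×0.0432×22.8) = 0.03723 K/W
R_outer film = 1/(h_o·2πr_oL) = 1/(11.9×2π×0.1312×22.8) = 0.004471 K/W
R_total = 0.04171 K/W
Q = ΔT/R_total = 56/0.04171
Q = 1340 W
T_interface = T_inner − Q·ΣR(inner→interface) = 353 − 1340×0.03724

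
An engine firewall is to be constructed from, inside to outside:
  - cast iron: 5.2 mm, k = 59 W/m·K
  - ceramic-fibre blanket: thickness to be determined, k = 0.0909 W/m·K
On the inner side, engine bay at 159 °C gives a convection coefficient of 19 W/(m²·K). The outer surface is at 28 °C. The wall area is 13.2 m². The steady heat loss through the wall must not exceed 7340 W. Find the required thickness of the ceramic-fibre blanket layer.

Model the wall as resistances in series:
R_inner film = 1/(h_i·A) = 1/(19×13.2) = 0.003987 K/W
R_cast iron = L/(kA) = 0.0052/(59×13.2) = 6.677×10^-6 K/W
Sum of the known resistances R_other = 0.003994 K/W
Required total resistance R_tot = ΔT/Q_allow = 131/7340 = 0.01785 K/W
R_ceramic-fibre blanket = R_tot − R_other = 0.01385 K/W
L = R·k·A = 0.01385×0.0909×13.2

L ≈ 16.6 mm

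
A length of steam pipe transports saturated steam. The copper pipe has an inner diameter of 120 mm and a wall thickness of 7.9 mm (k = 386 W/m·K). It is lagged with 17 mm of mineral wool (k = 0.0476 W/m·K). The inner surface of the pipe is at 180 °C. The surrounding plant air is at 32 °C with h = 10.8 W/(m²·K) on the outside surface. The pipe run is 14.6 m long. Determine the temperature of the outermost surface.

T ≈ 59.9 °C

Per-layer cylindrical resistances, series-summed:
R_copper pipe wall = ln(67.9/60)/(2π×386×14.6) = 3.493×10^-6 K/W
R_mineral wool = ln(84.9/67.9)/(2π×0.0476×14.6) = 0.05117 K/W
R_outer film = 1/(h_o·2πr_oL) = 1/(10.8×2π×0.0849×14.6) = 0.01189 K/W
R_total = 0.06306 K/W
Q = ΔT/R_total = 148/0.06306
Q = 2350 W
T_interface = T_inner − Q·ΣR(inner→interface) = 180 − 2350×0.05117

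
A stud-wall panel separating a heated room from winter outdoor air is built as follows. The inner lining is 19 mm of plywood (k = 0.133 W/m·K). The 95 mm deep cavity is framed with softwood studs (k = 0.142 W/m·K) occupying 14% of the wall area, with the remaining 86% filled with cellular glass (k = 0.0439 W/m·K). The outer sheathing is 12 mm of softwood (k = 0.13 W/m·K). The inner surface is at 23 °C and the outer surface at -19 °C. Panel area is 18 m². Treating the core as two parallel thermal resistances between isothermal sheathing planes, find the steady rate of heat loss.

Sheathing layers in series; stud and cavity paths in parallel between them.
R_inner = 0.019/(0.133×18) = 0.007937 K/W
R_stud  = 0.095/(0.142×0.14×18) = 0.2655 K/W
R_cav   = 0.095/(0.0439×0.86×18) = 0.1398 K/W
1/R_core = 1/R_stud + 1/R_cav → R_core = 0.09157 K/W
R_outer = 0.012/(0.13×18) = 0.005128 K/W
R_total = 0.1046 K/W
Q = ΔT/R_total = 42/0.1046

Q ≈ 401 W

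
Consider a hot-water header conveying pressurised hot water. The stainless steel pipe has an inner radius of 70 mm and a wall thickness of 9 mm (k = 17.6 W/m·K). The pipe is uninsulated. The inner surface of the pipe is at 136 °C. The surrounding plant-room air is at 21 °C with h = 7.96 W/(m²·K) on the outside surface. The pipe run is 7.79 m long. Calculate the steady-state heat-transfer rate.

Q ≈ 3520 W

Cylindrical conduction, so R = ln(r₂/r₁)/(2πkL) per layer, in series:
R_stainless steel pipe wall = ln(79/70)/(2π×17.6×7.79) = 1.404×10^-4 K/W
R_outer film = 1/(h_o·2πr_oL) = 1/(7.96×2π×0.079×7.79) = 0.03249 K/W
R_total = 0.03263 K/W
Q = ΔT/R_total = 115/0.03263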